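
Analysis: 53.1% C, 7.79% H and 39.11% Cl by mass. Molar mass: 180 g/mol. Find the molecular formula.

Assume 100 g: 53.1 g C, 7.79 g H, 39.11 g Cl.
n(C) = 53.1/12.01 = 4.421, n(H) = 7.79/1.008 = 7.728, n(Cl) = 39.11/35.45 = 1.103
Divide by the smallest (1.103 mol Cl): C 4.008, H 7.005, Cl 1.000
→ C4H7Cl
Empirical-formula mass = 90.55 g/mol
n = 180 / 90.55 = 1.99 ≈ 2
Molecular formula = (C4H7Cl)×2 = C8H14Cl2

C8H14Cl2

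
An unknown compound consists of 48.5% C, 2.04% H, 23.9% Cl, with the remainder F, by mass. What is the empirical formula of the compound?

Assume 100 g: 48.5 g C, 2.04 g H, 23.9 g Cl, 25.56 g F.
n(C) = 48.5/12.01 = 4.038, n(H) = 2.04/1.008 = 2.024, n(Cl) = 23.9/35.45 = 0.6742, n(F) = 25.56/19.00 = 1.345
Ratios (÷ 0.6742): C 5.990, H 3.002, Cl 1.000, F 1.995
≈ 6:3:1:2 → C6H3ClF2

C6H3ClF2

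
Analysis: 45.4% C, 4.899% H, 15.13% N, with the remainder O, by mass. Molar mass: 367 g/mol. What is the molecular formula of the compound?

C14H18N4O8

Assume 100 g: 45.4 g C, 4.899 g H, 15.13 g N, 34.571 g O.
Moles — C: 45.4 / 12.01 = 3.78 mol; H: 4.899 / 1.008 = 4.86 mol; N: 15.13 / 14.01 = 1.08 mol; O: 34.571 / 16.00 = 2.161 mol
Smallest is N at 1.08 mol; normalising gives C 3.500, H 4.500, N 1.000, O 2.001
Multiply by 2: C 7.00, H 9.00, N 2.00, O 4.00 → C7H9N2O4
Empirical-formula mass = 185.16 g/mol
n = 367 / 185.16 = 1.98 ≈ 2
Molecular formula = (C7H9N2O4)×2 = C14H18N4O8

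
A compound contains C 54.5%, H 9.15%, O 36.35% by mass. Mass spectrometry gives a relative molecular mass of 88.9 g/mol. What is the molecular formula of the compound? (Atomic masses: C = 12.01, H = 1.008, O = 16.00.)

Assume 100 g: 54.5 g C, 9.15 g H, 36.35 g O.
Moles — C: 54.5 / 12.01 = 4.538 mol; H: 9.15 / 1.008 = 9.077 mol; O: 36.35 / 16.00 = 2.272 mol
Divide by the smallest (2.272 mol O): C 1.997, H 3.996, O 1.000
≈ 2:4:1 → C2H4O
Empirical-formula mass = 44.05 g/mol
n = 88.9 / 44.05 = 2.02 ≈ 2
Molecular formula = (C2H4O)×2 = C4H8O2

C4H8O2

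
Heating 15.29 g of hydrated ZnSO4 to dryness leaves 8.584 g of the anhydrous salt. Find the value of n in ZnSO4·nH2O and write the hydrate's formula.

ZnSO4·7H2O

Mass of water lost = 15.29 − 8.584 = 6.706 g → 6.706 / 18.02 = 0.3721 mol H2O
Molar mass of ZnSO4 = 161.45 g/mol → mol ZnSO4 = 8.584 / 161.45 = 0.05317
n = 0.3721 / 0.05317 = 7.00 ≈ 7 → ZnSO4·7H2O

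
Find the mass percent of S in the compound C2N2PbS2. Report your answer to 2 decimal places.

Molar mass = 2(12.01) + 2(14.01) + 1(207.2) + 2(32.07) = 323.380 g/mol
Mass of S per mole = 2 × 32.07 = 64.140 g
% S = 64.140 / 323.380 × 100 = 19.83%

19.83%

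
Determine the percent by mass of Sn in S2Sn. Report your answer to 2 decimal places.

64.92%

Molar mass = 2(32.07) + 1(118.71) = 182.850 g/mol
Mass of Sn per mole = 1 × 118.71 = 118.710 g
% Sn = 118.710 / 182.850 × 100 = 64.92%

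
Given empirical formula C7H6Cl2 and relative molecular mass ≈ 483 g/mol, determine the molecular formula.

Empirical-formula mass = 161.02 g/mol
n = 483 / 161.02 = 3.00 ≈ 3
Molecular formula = (C7H6Cl2)3 = C21H18Cl6

C21H18Cl6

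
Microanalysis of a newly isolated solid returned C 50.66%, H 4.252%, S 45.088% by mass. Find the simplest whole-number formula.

C3H3S

Assume 100 g: 50.66 g C, 4.252 g H, 45.088 g S.
n(C) = 50.66/12.01 = 4.218, n(H) = 4.252/1.008 = 4.218, n(S) = 45.088/32.07 = 1.406
Ratios (÷ 1.406): C 3.000, H 3.000, S 1.000
≈ 3:3:1 → C3H3S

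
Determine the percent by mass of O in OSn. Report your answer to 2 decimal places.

Molar mass = 1(16.00) + 1(118.71) = 134.710 g/mol
Mass of O per mole = 1 × 16.00 = 16.000 g
% O = 16.000 / 134.710 × 100 = 11.88%

11.88%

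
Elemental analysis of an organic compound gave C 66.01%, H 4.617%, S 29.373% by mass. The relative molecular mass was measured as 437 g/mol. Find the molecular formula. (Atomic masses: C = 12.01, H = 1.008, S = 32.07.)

Assume 100 g: 66.01 g C, 4.617 g H, 29.373 g S.
C: 66.01 g ÷ 12.01 g/mol = 5.496 mol
H: 4.617 g ÷ 1.008 g/mol = 4.58 mol
S: 29.373 g ÷ 32.07 g/mol = 0.9159 mol
Smallest is S at 0.9159 mol; normalising gives C 6.001, H 5.001, S 1.000
Ratio ≈ 6:5:1, so the empirical formula is C6H5S
Empirical-formula mass = 109.17 g/mol
n = 437 / 109.17 = 4.00 ≈ 4
Molecular formula = (C6H5S)×4 = C24H20S4

C24H20S4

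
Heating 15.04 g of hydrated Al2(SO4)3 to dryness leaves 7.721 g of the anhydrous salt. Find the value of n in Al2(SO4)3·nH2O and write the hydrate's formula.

Mass of water lost = 15.04 − 7.721 = 7.319 g → 7.319 / 18.02 = 0.4062 mol H2O
Molar mass of Al2(SO4)3 = 342.17 g/mol → mol Al2(SO4)3 = 7.721 / 342.17 = 0.02256
n = 0.4062 / 0.02256 = 18.00 ≈ 18 → Al2(SO4)3·18H2O

Al2(SO4)3·18H2O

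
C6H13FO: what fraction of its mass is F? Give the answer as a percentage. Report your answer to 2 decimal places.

15.81%

Molar mass = 6(12.01) + 13(1.008) + 1(19.00) + 1(16.00) = 120.164 g/mol
Mass of F per mole = 1 × 19.00 = 19.000 g
% F = 19.000 / 120.164 × 100 = 15.81%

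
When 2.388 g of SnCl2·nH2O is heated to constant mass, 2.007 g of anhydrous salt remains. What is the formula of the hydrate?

SnCl2·2H2O

Mass of water lost = 2.388 − 2.007 = 0.381 g → 0.381 / 18.02 = 0.02114 mol H2O
Molar mass of SnCl2 = 189.61 g/mol → mol SnCl2 = 2.007 / 189.61 = 0.01058
n = 0.02114 / 0.01058 = 2.00 ≈ 2 → SnCl2·2H2O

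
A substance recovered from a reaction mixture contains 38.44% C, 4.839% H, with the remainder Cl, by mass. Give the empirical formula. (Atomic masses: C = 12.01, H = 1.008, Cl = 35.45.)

Assume 100 g: 38.44 g C, 4.839 g H, 56.721 g Cl.
Moles — C: 38.44 / 12.01 = 3.201 mol; H: 4.839 / 1.008 = 4.801 mol; Cl: 56.721 / 35.45 = 1.6 mol
Divide by the smallest (1.6 mol Cl): C 2.000, H 3.000, Cl 1.000
Ratio ≈ 2:3:1, so the empirical formula is C2H3Cl

C2H3Cl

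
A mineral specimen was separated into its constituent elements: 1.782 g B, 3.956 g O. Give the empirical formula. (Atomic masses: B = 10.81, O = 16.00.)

n(B) = 1.782/10.81 = 0.1648, n(O) = 3.956/16.00 = 0.2472
Divide by the smallest (0.1648 mol B): B 1.000, O 1.500
×2: B 2.00, O 3.00 → B2O3

B2O3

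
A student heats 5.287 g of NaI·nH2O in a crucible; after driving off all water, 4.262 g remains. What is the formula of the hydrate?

Mass of water lost = 5.287 − 4.262 = 1.025 g → 1.025 / 18.02 = 0.05688 mol H2O
Molar mass of NaI = 149.89 g/mol → mol NaI = 4.262 / 149.89 = 0.02843
n = 0.05688 / 0.02843 = 2.00 ≈ 2 → NaI·2H2O

NaI·2H2O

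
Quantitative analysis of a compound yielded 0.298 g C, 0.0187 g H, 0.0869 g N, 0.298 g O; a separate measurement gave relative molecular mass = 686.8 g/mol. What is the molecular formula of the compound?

n(C) = 0.298/12.01 = 0.02481, n(H) = 0.0187/1.008 = 0.01855, n(N) = 0.0869/14.01 = 0.006203, n(O) = 0.298/16.00 = 0.01862
Smallest is N at 0.006203 mol; normalising gives C 4.000, H 2.991, N 1.000, O 3.003
Ratio ≈ 4:3:1:3, so the empirical formula is C4H3NO3
Empirical-formula mass = 113.07 g/mol
n = 686.8 / 113.07 = 6.07 ≈ 6
Molecular formula = (C4H3NO3)×6 = C24H18N6O18

C24H18N6O18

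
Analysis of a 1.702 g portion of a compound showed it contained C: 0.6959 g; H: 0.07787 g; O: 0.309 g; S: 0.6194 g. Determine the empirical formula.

C3H4OS

Moles — C: 0.6959 / 12.01 = 0.05794 mol; H: 0.07787 / 1.008 = 0.07725 mol; O: 0.309 / 16.00 = 0.01931 mol; S: 0.6194 / 32.07 = 0.01931 mol
Ratios (÷ 0.01931): C 3.000, H 4.000, O 1.000, S 1.000
≈ 3:4:1:1 → C3H4OS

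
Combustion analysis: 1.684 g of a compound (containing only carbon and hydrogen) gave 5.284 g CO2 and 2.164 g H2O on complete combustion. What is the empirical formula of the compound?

mol C = 5.284 / 44.01 = 0.1201; mass C = 0.1201 × 12.01 = 1.442 g
mol H = 2 × (2.164 / 18.02) = 0.2402; mass H = 0.2402 × 1.008 = 0.2421 g
Divide by the smallest (0.1201 mol C): C 1.000, H 2.000
Ratio ≈ 1:2, so the empirical formula is CH2

CH2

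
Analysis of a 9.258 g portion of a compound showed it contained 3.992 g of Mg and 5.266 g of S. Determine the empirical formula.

MgS

Moles — Mg: 3.992 / 24.31 = 0.1642 mol; S: 5.266 / 32.07 = 0.1642 mol
Ratios (÷ 0.1642): Mg 1.000, S 1.000
≈ 1:1 → MgS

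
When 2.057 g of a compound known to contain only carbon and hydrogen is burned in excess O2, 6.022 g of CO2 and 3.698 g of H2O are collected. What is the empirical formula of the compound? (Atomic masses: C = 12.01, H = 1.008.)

mol C = 6.022 / 44.01 = 0.1368; mass C = 0.1368 × 12.01 = 1.643 g
mol H = 2 × (3.698 / 18.02) = 0.4104; mass H = 0.4104 × 1.008 = 0.4137 g
Divide by the smallest (0.1368 mol C): C 1.000, H 3.000
≈ 1:3 → CH3

CH3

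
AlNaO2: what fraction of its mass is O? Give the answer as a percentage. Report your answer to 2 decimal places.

39.04%

Molar mass = 1(26.98) + 1(22.99) + 2(16.00) = 81.970 g/mol
Mass of O per mole = 2 × 16.00 = 32.000 g
% O = 32.000 / 81.970 × 100 = 39.04%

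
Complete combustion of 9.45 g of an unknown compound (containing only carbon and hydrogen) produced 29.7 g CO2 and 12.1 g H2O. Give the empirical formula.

CH2

mol C = 29.7 / 44.01 = 0.6748; mass C = 0.6748 × 12.01 = 8.105 g
mol H = 2 × (12.1 / 18.02) = 1.343; mass H = 1.343 × 1.008 = 1.354 g
Divide by the smallest (0.6748 mol C): C 1.000, H 1.990
≈ 1:2 → CH2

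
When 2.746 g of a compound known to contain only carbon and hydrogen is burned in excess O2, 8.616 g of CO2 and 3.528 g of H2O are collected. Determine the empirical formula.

CH2

mol C = 8.616 / 44.01 = 0.1958; mass C = 0.1958 × 12.01 = 2.351 g
mol H = 2 × (3.528 / 18.02) = 0.3916; mass H = 0.3916 × 1.008 = 0.3947 g
Divide by the smallest (0.1958 mol C): C 1.000, H 2.000
→ CH2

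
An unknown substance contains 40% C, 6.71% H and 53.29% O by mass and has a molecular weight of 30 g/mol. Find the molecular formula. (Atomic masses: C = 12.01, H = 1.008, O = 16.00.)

Assume 100 g: 40 g C, 6.71 g H, 53.29 g O.
Moles — C: 40 / 12.01 = 3.331 mol; H: 6.71 / 1.008 = 6.657 mol; O: 53.29 / 16.00 = 3.331 mol
Divide by the smallest (3.331 mol C): C 1.000, H 1.999, O 1.000
≈ 1:2:1 → CH2O
Empirical-formula mass = 30.03 g/mol
n = 30 / 30.03 = 1.00 ≈ 1
Molecular formula = empirical formula = CH2O

CH2O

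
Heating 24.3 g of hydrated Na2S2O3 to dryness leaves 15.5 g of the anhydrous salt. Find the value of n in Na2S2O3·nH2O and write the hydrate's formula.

Na2S2O3·5H2O

Mass of water lost = 24.3 − 15.5 = 8.8 g → 8.8 / 18.02 = 0.4883 mol H2O
Molar mass of Na2S2O3 = 158.12 g/mol → mol Na2S2O3 = 15.5 / 158.12 = 0.09803
n = 0.4883 / 0.09803 = 4.98 ≈ 5 → Na2S2O3·5H2O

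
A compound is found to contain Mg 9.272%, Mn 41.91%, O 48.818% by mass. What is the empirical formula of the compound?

Assume 100 g: 9.272 g Mg, 41.91 g Mn, 48.818 g O.
Mg: 9.272 g ÷ 24.31 g/mol = 0.3814 mol
Mn: 41.91 g ÷ 54.94 g/mol = 0.7628 mol
O: 48.818 g ÷ 16.00 g/mol = 3.051 mol
Smallest is Mg at 0.3814 mol; normalising gives Mg 1.000, Mn 2.000, O 8.000
→ MgMn2O8

MgMn2O8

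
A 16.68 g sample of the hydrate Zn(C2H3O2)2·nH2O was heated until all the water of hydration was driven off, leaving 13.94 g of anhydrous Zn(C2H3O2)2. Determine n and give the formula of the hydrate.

Mass of water lost = 16.68 − 13.94 = 2.74 g → 2.74 / 18.02 = 0.1521 mol H2O
Molar mass of Zn(C2H3O2)2 = 183.47 g/mol → mol Zn(C2H3O2)2 = 13.94 / 183.47 = 0.07598
n = 0.1521 / 0.07598 = 2.00 ≈ 2 → Zn(C2H3O2)2·2H2O

Zn(C2H3O2)2·2H2O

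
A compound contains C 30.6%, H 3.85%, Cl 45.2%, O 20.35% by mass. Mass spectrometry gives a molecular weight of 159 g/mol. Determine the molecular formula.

Assume 100 g: 30.6 g C, 3.85 g H, 45.2 g Cl, 20.35 g O.
Moles — C: 30.6 / 12.01 = 2.548 mol; H: 3.85 / 1.008 = 3.819 mol; Cl: 45.2 / 35.45 = 1.275 mol; O: 20.35 / 16.00 = 1.272 mol
Ratios (÷ 1.272): C 2.003, H 3.003, Cl 1.002, O 1.000
Ratio ≈ 2:3:1:1, so the empirical formula is C2H3ClO
Empirical-formula mass = 78.49 g/mol
n = 159 / 78.49 = 2.03 ≈ 2
Molecular formula = (C2H3ClO)×2 = C4H6Cl2O2

C4H6Cl2O2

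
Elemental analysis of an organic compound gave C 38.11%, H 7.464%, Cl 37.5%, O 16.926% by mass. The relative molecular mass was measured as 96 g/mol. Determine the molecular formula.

C3H7ClO

Assume 100 g: 38.11 g C, 7.464 g H, 37.5 g Cl, 16.926 g O.
C: 38.11 g ÷ 12.01 g/mol = 3.173 mol
H: 7.464 g ÷ 1.008 g/mol = 7.405 mol
Cl: 37.5 g ÷ 35.45 g/mol = 1.058 mol
O: 16.926 g ÷ 16.00 g/mol = 1.058 mol
Smallest is Cl at 1.058 mol; normalising gives C 3.000, H 7.000, Cl 1.000, O 1.000
Ratio ≈ 3:7:1:1, so the empirical formula is C3H7ClO
Empirical-formula mass = 94.54 g/mol
n = 96 / 94.54 = 1.02 ≈ 1
Molecular formula = empirical formula = C3H7ClO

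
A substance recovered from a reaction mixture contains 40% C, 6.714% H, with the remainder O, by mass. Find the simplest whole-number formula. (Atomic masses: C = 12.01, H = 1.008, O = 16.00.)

Assume 100 g: 40 g C, 6.714 g H, 53.286 g O.
Moles — C: 40 / 12.01 = 3.331 mol; H: 6.714 / 1.008 = 6.661 mol; O: 53.286 / 16.00 = 3.33 mol
Ratios (÷ 3.33): C 1.000, H 2.000, O 1.000
≈ 1:2:1 → CH2O

CH2O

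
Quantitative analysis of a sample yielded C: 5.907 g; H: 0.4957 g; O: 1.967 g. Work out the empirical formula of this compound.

C4H4O

C: 5.907 g ÷ 12.01 g/mol = 0.4918 mol
H: 0.4957 g ÷ 1.008 g/mol = 0.4918 mol
O: 1.967 g ÷ 16.00 g/mol = 0.1229 mol
Smallest is O at 0.1229 mol; normalising gives C 4.001, H 4.000, O 1.000
≈ 4:4:1 → C4H4O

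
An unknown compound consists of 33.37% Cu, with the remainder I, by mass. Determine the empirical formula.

CuI

Assume 100 g: 33.37 g Cu, 66.63 g I.
n(Cu) = 33.37/63.55 = 0.5251, n(I) = 66.63/126.90 = 0.5251
Smallest is I at 0.5251 mol; normalising gives Cu 1.000, I 1.000
→ CuI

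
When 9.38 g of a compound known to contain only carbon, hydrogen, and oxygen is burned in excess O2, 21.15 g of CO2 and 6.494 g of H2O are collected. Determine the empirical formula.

C8H12O3

mol C = 21.15 / 44.01 = 0.4806; mass C = 0.4806 × 12.01 = 5.772 g
mol H = 2 × (6.494 / 18.02) = 0.7208; mass H = 0.7208 × 1.008 = 0.7265 g
mass O = 9.38 − (6.498) = 2.882 g → mol O = 0.1801
Smallest is O at 0.1801 mol; normalising gives C 2.668, H 4.002, O 1.000
Multiply by 3: C 8.00, H 12.01, O 3.00 → C8H12O3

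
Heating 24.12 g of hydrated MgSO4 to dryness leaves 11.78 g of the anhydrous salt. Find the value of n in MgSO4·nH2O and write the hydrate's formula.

Mass of water lost = 24.12 − 11.78 = 12.34 g → 12.34 / 18.02 = 0.6848 mol H2O
Molar mass of MgSO4 = 120.38 g/mol → mol MgSO4 = 11.78 / 120.38 = 0.09786
n = 0.6848 / 0.09786 = 7.00 ≈ 7 → MgSO4·7H2O

MgSO4·7H2O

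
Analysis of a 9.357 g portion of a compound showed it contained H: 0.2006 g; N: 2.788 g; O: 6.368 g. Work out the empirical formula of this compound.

n(H) = 0.2006/1.008 = 0.199, n(N) = 2.788/14.01 = 0.199, n(O) = 6.368/16.00 = 0.398
Ratios (÷ 0.199): H 1.000, N 1.000, O 2.000
→ HNO2

HNO2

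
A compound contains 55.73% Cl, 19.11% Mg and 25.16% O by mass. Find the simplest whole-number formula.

Assume 100 g: 55.73 g Cl, 19.11 g Mg, 25.16 g O.
Moles — Cl: 55.73 / 35.45 = 1.572 mol; Mg: 19.11 / 24.31 = 0.7861 mol; O: 25.16 / 16.00 = 1.573 mol
Divide by the smallest (0.7861 mol Mg): Cl 2.000, Mg 1.000, O 2.000
→ Cl2MgO2

Cl2MgO2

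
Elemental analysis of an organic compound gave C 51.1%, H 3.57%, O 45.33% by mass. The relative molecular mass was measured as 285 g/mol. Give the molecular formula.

C12H10O8

Assume 100 g: 51.1 g C, 3.57 g H, 45.33 g O.
Moles — C: 51.1 / 12.01 = 4.255 mol; H: 3.57 / 1.008 = 3.542 mol; O: 45.33 / 16.00 = 2.833 mol
Divide by the smallest (2.833 mol O): C 1.502, H 1.250, O 1.000
Scaling by 4: C 6.01, H 5.00, O 4.00 → C6H5O4
Empirical-formula mass = 141.10 g/mol
n = 285 / 141.10 = 2.02 ≈ 2
Molecular formula = (C6H5O4)×2 = C12H10O8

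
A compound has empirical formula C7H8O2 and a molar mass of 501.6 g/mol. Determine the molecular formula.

C28H32O8

Empirical-formula mass = 124.13 g/mol
n = 501.6 / 124.13 = 4.04 ≈ 4
Molecular formula = (C7H8O2)4 = C28H32O8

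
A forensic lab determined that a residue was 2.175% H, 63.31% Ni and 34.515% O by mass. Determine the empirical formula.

H2NiO2

Assume 100 g: 2.175 g H, 63.31 g Ni, 34.515 g O.
Moles — H: 2.175 / 1.008 = 2.158 mol; Ni: 63.31 / 58.69 = 1.079 mol; O: 34.515 / 16.00 = 2.157 mol
Ratios (÷ 1.079): H 2.000, Ni 1.000, O 2.000
≈ 2:1:2 → H2NiO2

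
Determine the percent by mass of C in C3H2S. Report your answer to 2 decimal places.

Molar mass = 3(12.01) + 2(1.008) + 1(32.07) = 70.116 g/mol
Mass of C per mole = 3 × 12.01 = 36.030 g
% C = 36.030 / 70.116 × 100 = 51.39%

51.39%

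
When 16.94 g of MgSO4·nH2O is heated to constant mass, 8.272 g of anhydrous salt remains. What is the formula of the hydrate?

MgSO4·7H2O

Mass of water lost = 16.94 − 8.272 = 8.668 g → 8.668 / 18.02 = 0.481 mol H2O
Molar mass of MgSO4 = 120.38 g/mol → mol MgSO4 = 8.272 / 120.38 = 0.06872
n = 0.481 / 0.06872 = 7.00 ≈ 7 → MgSO4·7H2O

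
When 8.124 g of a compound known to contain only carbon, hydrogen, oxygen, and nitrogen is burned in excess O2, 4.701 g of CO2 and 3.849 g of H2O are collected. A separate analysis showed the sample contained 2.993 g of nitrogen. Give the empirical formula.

CH4N2O2

mol C = 4.701 / 44.01 = 0.1068; mass C = 0.1068 × 12.01 = 1.283 g
mol H = 2 × (3.849 / 18.02) = 0.4272; mass H = 0.4272 × 1.008 = 0.4306 g
mol N = 2.993 / 14.01 = 0.2136
mass O = 8.124 − (4.706) = 3.418 g → mol O = 0.2136
Ratios (÷ 0.1068): C 1.000, H 3.999, N 2.000, O 2.000
Ratio ≈ 1:4:2:2, so the empirical formula is CH4N2O2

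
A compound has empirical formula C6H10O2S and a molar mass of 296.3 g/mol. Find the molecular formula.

C12H20O4S2

Empirical-formula mass = 146.21 g/mol
n = 296.3 / 146.21 = 2.03 ≈ 2
Molecular formula = (C6H10O2S)2 = C12H20O4S2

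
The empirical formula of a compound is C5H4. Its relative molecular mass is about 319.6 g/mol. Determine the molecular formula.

Empirical-formula mass = 64.08 g/mol
n = 319.6 / 64.08 = 4.99 ≈ 5
Molecular formula = (C5H4)5 = C25H20

C25H20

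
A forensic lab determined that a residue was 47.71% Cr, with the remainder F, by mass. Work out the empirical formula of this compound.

Assume 100 g: 47.71 g Cr, 52.29 g F.
Moles — Cr: 47.71 / 52.00 = 0.9175 mol; F: 52.29 / 19.00 = 2.752 mol
Ratios (÷ 0.9175): Cr 1.000, F 3.000
→ CrF3

CrF3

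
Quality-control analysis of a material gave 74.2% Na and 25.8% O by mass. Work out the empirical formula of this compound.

Na2O

Assume 100 g: 74.2 g Na, 25.8 g O.
n(Na) = 74.2/22.99 = 3.227, n(O) = 25.8/16.00 = 1.613
Divide by the smallest (1.613 mol O): Na 2.002, O 1.000
→ Na2O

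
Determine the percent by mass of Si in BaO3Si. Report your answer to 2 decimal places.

Molar mass = 1(137.33) + 3(16.00) + 1(28.09) = 213.420 g/mol
Mass of Si per mole = 1 × 28.09 = 28.090 g
% Si = 28.090 / 213.420 × 100 = 13.16%

13.16%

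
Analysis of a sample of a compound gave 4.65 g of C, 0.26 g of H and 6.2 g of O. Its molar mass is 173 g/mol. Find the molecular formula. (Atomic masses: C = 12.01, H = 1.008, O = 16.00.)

Moles — C: 4.65 / 12.01 = 0.3872 mol; H: 0.26 / 1.008 = 0.2579 mol; O: 6.2 / 16.00 = 0.3875 mol
Smallest is H at 0.2579 mol; normalising gives C 1.501, H 1.000, O 1.502
Multiply by 2: C 3.00, H 2.00, O 3.00 → C3H2O3
Empirical-formula mass = 86.05 g/mol
n = 173 / 86.05 = 2.01 ≈ 2
Molecular formula = (C3H2O3)×2 = C6H4O6

C6H4O6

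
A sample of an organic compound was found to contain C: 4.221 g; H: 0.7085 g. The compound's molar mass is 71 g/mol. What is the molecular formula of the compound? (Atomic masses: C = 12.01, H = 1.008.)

n(C) = 4.221/12.01 = 0.3515, n(H) = 0.7085/1.008 = 0.7029
Smallest is C at 0.3515 mol; normalising gives C 1.000, H 2.000
→ CH2
Empirical-formula mass = 14.03 g/mol
n = 71 / 14.03 = 5.06 ≈ 5
Molecular formula = (CH2)×5 = C5H10

C5H10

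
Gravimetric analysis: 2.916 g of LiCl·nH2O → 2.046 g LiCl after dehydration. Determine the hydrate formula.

LiCl·H2O

Mass of water lost = 2.916 − 2.046 = 0.87 g → 0.87 / 18.02 = 0.04828 mol H2O
Molar mass of LiCl = 42.39 g/mol → mol LiCl = 2.046 / 42.39 = 0.04827
n = 0.04828 / 0.04827 = 1.00 ≈ 1 → LiCl·H2O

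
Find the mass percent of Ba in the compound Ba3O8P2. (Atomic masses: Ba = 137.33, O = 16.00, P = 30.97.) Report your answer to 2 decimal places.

Molar mass = 3(137.33) + 8(16.00) + 2(30.97) = 601.930 g/mol
Mass of Ba per mole = 3 × 137.33 = 411.990 g
% Ba = 411.990 / 601.930 × 100 = 68.44%

68.44%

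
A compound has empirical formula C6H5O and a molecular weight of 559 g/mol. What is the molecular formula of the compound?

C36H30O6

Empirical-formula mass = 93.10 g/mol
n = 559 / 93.10 = 6.00 ≈ 6
Molecular formula = (C6H5O)6 = C36H30O6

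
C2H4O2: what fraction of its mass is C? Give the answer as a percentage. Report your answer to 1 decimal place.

Molar mass = 2(12.01) + 4(1.008) + 2(16.00) = 60.052 g/mol
Mass of C per mole = 2 × 12.01 = 24.020 g
% C = 24.020 / 60.052 × 100 = 40.0%

40.0%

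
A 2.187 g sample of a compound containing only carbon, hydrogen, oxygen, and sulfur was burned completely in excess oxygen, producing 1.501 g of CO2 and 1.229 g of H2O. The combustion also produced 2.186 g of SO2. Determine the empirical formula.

CH4OS

mol C = 1.501 / 44.01 = 0.03411; mass C = 0.03411 × 12.01 = 0.4096 g
mol H = 2 × (1.229 / 18.02) = 0.1364; mass H = 0.1364 × 1.008 = 0.1375 g
mol S = 2.186 / 64.07 = 0.03412; mass S = 1.094 g
mass O = 2.187 − (1.641) = 0.5457 g → mol O = 0.03411
Smallest is C at 0.03411 mol; normalising gives C 1.000, H 3.999, O 1.000, S 1.000
Ratio ≈ 1:4:1:1, so the empirical formula is CH4OS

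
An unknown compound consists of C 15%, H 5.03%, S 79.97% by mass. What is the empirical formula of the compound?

Assume 100 g: 15 g C, 5.03 g H, 79.97 g S.
C: 15 g ÷ 12.01 g/mol = 1.249 mol
H: 5.03 g ÷ 1.008 g/mol = 4.99 mol
S: 79.97 g ÷ 32.07 g/mol = 2.494 mol
Divide by the smallest (1.249 mol C): C 1.000, H 3.995, S 1.997
Ratio ≈ 1:4:2, so the empirical formula is CH4S2

CH4S2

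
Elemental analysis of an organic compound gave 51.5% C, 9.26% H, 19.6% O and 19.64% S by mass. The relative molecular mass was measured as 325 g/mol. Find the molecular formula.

Assume 100 g: 51.5 g C, 9.26 g H, 19.6 g O, 19.64 g S.
Moles — C: 51.5 / 12.01 = 4.288 mol; H: 9.26 / 1.008 = 9.187 mol; O: 19.6 / 16.00 = 1.225 mol; S: 19.64 / 32.07 = 0.6124 mol
Smallest is S at 0.6124 mol; normalising gives C 7.002, H 15.001, O 2.000, S 1.000
≈ 7:15:2:1 → C7H15O2S
Empirical-formula mass = 163.26 g/mol
n = 325 / 163.26 = 1.99 ≈ 2
Molecular formula = (C7H15O2S)×2 = C14H30O4S2

C14H30O4S2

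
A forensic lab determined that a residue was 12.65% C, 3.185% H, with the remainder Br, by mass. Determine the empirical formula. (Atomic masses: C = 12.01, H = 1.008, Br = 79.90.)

CH3Br

Assume 100 g: 12.65 g C, 3.185 g H, 84.165 g Br.
Moles — C: 12.65 / 12.01 = 1.053 mol; H: 3.185 / 1.008 = 3.16 mol; Br: 84.165 / 79.90 = 1.053 mol
Ratios (÷ 1.053): C 1.000, H 3.000, Br 1.000
→ CH3Br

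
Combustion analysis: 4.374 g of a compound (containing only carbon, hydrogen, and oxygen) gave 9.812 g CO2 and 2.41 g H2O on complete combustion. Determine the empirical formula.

C5H6O2

mol C = 9.812 / 44.01 = 0.2229; mass C = 0.2229 × 12.01 = 2.678 g
mol H = 2 × (2.41 / 18.02) = 0.2675; mass H = 0.2675 × 1.008 = 0.2696 g
mass O = 4.374 − (2.947) = 1.427 g → mol O = 0.08917
Smallest is O at 0.08917 mol; normalising gives C 2.500, H 3.000, O 1.000
×2: C 5.00, H 6.00, O 2.00 → C5H6O2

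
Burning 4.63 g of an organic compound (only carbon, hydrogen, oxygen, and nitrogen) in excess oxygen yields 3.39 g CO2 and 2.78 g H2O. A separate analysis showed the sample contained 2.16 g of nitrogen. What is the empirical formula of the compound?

CH4N2O

mol C = 3.39 / 44.01 = 0.07703; mass C = 0.07703 × 12.01 = 0.9251 g
mol H = 2 × (2.78 / 18.02) = 0.3085; mass H = 0.3085 × 1.008 = 0.3110 g
mol N = 2.16 / 14.01 = 0.1542
mass O = 4.63 − (3.396) = 1.234 g → mol O = 0.07712
Divide by the smallest (0.07703 mol C): C 1.000, H 4.006, N 2.002, O 1.001
Ratio ≈ 1:4:2:1, so the empirical formula is CH4N2O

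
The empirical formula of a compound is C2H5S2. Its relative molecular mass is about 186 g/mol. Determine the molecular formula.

Empirical-formula mass = 93.20 g/mol
n = 186 / 93.20 = 2.00 ≈ 2
Molecular formula = (C2H5S2)2 = C4H10S4

C4H10S4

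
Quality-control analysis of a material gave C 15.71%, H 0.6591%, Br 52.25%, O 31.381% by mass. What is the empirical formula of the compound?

C2HBrO3

Assume 100 g: 15.71 g C, 0.6591 g H, 52.25 g Br, 31.381 g O.
n(C) = 15.71/12.01 = 1.308, n(H) = 0.6591/1.008 = 0.6539, n(Br) = 52.25/79.90 = 0.6539, n(O) = 31.381/16.00 = 1.961
Divide by the smallest (0.6539 mol H): C 2.001, H 1.000, Br 1.000, O 3.000
→ C2HBrO3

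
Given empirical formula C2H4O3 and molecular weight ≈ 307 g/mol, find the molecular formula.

C8H16O12

Empirical-formula mass = 76.05 g/mol
n = 307 / 76.05 = 4.04 ≈ 4
Molecular formula = (C2H4O3)4 = C8H16O12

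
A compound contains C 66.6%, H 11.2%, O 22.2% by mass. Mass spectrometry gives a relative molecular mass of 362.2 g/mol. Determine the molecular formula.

Assume 100 g: 66.6 g C, 11.2 g H, 22.2 g O.
Moles — C: 66.6 / 12.01 = 5.545 mol; H: 11.2 / 1.008 = 11.11 mol; O: 22.2 / 16.00 = 1.387 mol
Ratios (÷ 1.387): C 3.997, H 8.008, O 1.000
Ratio ≈ 4:8:1, so the empirical formula is C4H8O
Empirical-formula mass = 72.10 g/mol
n = 362.2 / 72.10 = 5.02 ≈ 5
Molecular formula = (C4H8O)×5 = C20H40O5

C20H40O5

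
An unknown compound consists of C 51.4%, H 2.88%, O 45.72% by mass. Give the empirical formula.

Assume 100 g: 51.4 g C, 2.88 g H, 45.72 g O.
C: 51.4 g ÷ 12.01 g/mol = 4.28 mol
H: 2.88 g ÷ 1.008 g/mol = 2.857 mol
O: 45.72 g ÷ 16.00 g/mol = 2.857 mol
Divide by the smallest (2.857 mol H): C 1.498, H 1.000, O 1.000
Multiply by 2: C 3.00, H 2.00, O 2.00 → C3H2O2

C3H2O2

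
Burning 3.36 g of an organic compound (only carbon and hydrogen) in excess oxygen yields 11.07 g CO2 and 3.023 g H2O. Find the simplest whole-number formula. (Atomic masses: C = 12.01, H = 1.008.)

mol C = 11.07 / 44.01 = 0.2515; mass C = 0.2515 × 12.01 = 3.021 g
mol H = 2 × (3.023 / 18.02) = 0.3355; mass H = 0.3355 × 1.008 = 0.3382 g
Divide by the smallest (0.2515 mol C): C 1.000, H 1.334
Scaling by 3: C 3.00, H 4.00 → C3H4

C3H4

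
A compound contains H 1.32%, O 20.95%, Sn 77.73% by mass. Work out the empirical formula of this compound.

H2O2Sn

Assume 100 g: 1.32 g H, 20.95 g O, 77.73 g Sn.
Moles — H: 1.32 / 1.008 = 1.31 mol; O: 20.95 / 16.00 = 1.309 mol; Sn: 77.73 / 118.71 = 0.6548 mol
Ratios (÷ 0.6548): H 2.000, O 2.000, Sn 1.000
≈ 2:2:1 → H2O2Sn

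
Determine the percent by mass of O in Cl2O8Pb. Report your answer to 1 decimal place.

31.5%

Molar mass = 2(35.45) + 8(16.00) + 1(207.2) = 406.100 g/mol
Mass of O per mole = 8 × 16.00 = 128.000 g
% O = 128.000 / 406.100 × 100 = 31.5%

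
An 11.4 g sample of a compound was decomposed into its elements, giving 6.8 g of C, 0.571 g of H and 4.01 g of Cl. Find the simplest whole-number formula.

C5H5Cl

Moles — C: 6.8 / 12.01 = 0.5662 mol; H: 0.571 / 1.008 = 0.5665 mol; Cl: 4.01 / 35.45 = 0.1131 mol
Divide by the smallest (0.1131 mol Cl): C 5.005, H 5.008, Cl 1.000
→ C5H5Cl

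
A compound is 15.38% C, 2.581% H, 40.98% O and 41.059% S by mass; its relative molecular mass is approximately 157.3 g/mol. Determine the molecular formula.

C2H4O4S2

Assume 100 g: 15.38 g C, 2.581 g H, 40.98 g O, 41.059 g S.
n(C) = 15.38/12.01 = 1.281, n(H) = 2.581/1.008 = 2.561, n(O) = 40.98/16.00 = 2.561, n(S) = 41.059/32.07 = 1.28
Divide by the smallest (1.28 mol S): C 1.000, H 2.000, O 2.001, S 1.000
→ CH2O2S
Empirical-formula mass = 78.10 g/mol
n = 157.3 / 78.10 = 2.01 ≈ 2
Molecular formula = (CH2O2S)×2 = C2H4O4S2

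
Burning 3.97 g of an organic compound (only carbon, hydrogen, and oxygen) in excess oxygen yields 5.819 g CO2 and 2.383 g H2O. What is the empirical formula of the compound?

mol C = 5.819 / 44.01 = 0.1322; mass C = 0.1322 × 12.01 = 1.588 g
mol H = 2 × (2.383 / 18.02) = 0.2645; mass H = 0.2645 × 1.008 = 0.2666 g
mass O = 3.97 − (1.855) = 2.115 g → mol O = 0.1322
Smallest is O at 0.1322 mol; normalising gives C 1.000, H 2.000, O 1.000
≈ 1:2:1 → CH2O

CH2O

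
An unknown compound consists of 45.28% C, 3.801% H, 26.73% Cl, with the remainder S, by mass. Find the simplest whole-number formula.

Assume 100 g: 45.28 g C, 3.801 g H, 26.73 g Cl, 24.189 g S.
C: 45.28 g ÷ 12.01 g/mol = 3.77 mol
H: 3.801 g ÷ 1.008 g/mol = 3.771 mol
Cl: 26.73 g ÷ 35.45 g/mol = 0.754 mol
S: 24.189 g ÷ 32.07 g/mol = 0.7543 mol
Ratios (÷ 0.754): C 5.000, H 5.001, Cl 1.000, S 1.000
→ C5H5ClS

C5H5ClS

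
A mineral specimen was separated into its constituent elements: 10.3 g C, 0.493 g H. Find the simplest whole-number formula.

C7H4

C: 10.3 g ÷ 12.01 g/mol = 0.8576 mol
H: 0.493 g ÷ 1.008 g/mol = 0.4891 mol
Divide by the smallest (0.4891 mol H): C 1.754, H 1.000
Multiply by 4: C 7.01, H 4.00 → C7H4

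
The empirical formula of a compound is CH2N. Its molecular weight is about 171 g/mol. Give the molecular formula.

C6H12N6

Empirical-formula mass = 28.04 g/mol
n = 171 / 28.04 = 6.10 ≈ 6
Molecular formula = (CH2N)6 = C6H12N6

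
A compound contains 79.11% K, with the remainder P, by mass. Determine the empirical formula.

Assume 100 g: 79.11 g K, 20.89 g P.
K: 79.11 g ÷ 39.10 g/mol = 2.023 mol
P: 20.89 g ÷ 30.97 g/mol = 0.6745 mol
Divide by the smallest (0.6745 mol P): K 3.000, P 1.000
→ K3P

K3P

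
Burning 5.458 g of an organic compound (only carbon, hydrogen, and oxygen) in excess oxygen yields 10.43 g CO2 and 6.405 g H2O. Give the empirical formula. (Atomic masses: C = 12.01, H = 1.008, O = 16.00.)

mol C = 10.43 / 44.01 = 0.2370; mass C = 0.2370 × 12.01 = 2.846 g
mol H = 2 × (6.405 / 18.02) = 0.7109; mass H = 0.7109 × 1.008 = 0.7166 g
mass O = 5.458 − (3.563) = 1.895 g → mol O = 0.1184
Divide by the smallest (0.1184 mol O): C 2.001, H 6.002, O 1.000
≈ 2:6:1 → C2H6O

C2H6O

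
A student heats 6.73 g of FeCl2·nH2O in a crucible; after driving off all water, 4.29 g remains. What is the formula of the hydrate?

FeCl2·4H2O

Mass of water lost = 6.73 − 4.29 = 2.44 g → 2.44 / 18.02 = 0.1354 mol H2O
Molar mass of FeCl2 = 126.75 g/mol → mol FeCl2 = 4.29 / 126.75 = 0.03385
n = 0.1354 / 0.03385 = 4.00 ≈ 4 → FeCl2·4H2O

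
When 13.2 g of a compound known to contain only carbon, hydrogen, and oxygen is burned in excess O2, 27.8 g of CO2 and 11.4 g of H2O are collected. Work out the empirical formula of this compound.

C7H14O3

mol C = 27.8 / 44.01 = 0.6317; mass C = 0.6317 × 12.01 = 7.586 g
mol H = 2 × (11.4 / 18.02) = 1.265; mass H = 1.265 × 1.008 = 1.275 g
mass O = 13.2 − (8.862) = 4.338 g → mol O = 0.2711
Smallest is O at 0.2711 mol; normalising gives C 2.330, H 4.666, O 1.000
×3: C 6.99, H 14.00, O 3.00 → C7H14O3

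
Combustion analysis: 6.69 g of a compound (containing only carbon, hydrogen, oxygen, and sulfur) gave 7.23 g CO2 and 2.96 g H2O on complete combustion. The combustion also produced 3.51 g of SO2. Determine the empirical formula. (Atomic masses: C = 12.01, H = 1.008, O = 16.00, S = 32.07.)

C3H6O3S

mol C = 7.23 / 44.01 = 0.1643; mass C = 0.1643 × 12.01 = 1.973 g
mol H = 2 × (2.96 / 18.02) = 0.3285; mass H = 0.3285 × 1.008 = 0.3312 g
mol S = 3.51 / 64.07 = 0.05478; mass S = 1.757 g
mass O = 6.69 − (4.061) = 2.629 g → mol O = 0.1643
Ratios (÷ 0.05478): C 2.999, H 5.997, O 2.999, S 1.000
→ C3H6O3S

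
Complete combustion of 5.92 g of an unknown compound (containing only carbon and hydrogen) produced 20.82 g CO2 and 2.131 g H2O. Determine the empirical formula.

mol C = 20.82 / 44.01 = 0.4731; mass C = 0.4731 × 12.01 = 5.682 g
mol H = 2 × (2.131 / 18.02) = 0.2365; mass H = 0.2365 × 1.008 = 0.2384 g
Divide by the smallest (0.2365 mol H): C 2.000, H 1.000
≈ 2:1 → C2H

C2H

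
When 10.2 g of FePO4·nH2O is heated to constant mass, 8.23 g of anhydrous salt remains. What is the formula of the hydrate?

FePO4·2H2O

Mass of water lost = 10.2 − 8.23 = 1.97 g → 1.97 / 18.02 = 0.1093 mol H2O
Molar mass of FePO4 = 150.82 g/mol → mol FePO4 = 8.23 / 150.82 = 0.05457
n = 0.1093 / 0.05457 = 2.00 ≈ 2 → FePO4·2H2O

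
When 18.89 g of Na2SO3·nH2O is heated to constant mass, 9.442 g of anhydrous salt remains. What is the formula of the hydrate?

Mass of water lost = 18.89 − 9.442 = 9.448 g → 9.448 / 18.02 = 0.5243 mol H2O
Molar mass of Na2SO3 = 126.05 g/mol → mol Na2SO3 = 9.442 / 126.05 = 0.07491
n = 0.5243 / 0.07491 = 7.00 ≈ 7 → Na2SO3·7H2O

Na2SO3·7H2O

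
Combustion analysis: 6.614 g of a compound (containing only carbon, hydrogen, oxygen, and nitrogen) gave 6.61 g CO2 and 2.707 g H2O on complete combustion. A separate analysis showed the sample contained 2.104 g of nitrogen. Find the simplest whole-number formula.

CH2NO

mol C = 6.61 / 44.01 = 0.1502; mass C = 0.1502 × 12.01 = 1.804 g
mol H = 2 × (2.707 / 18.02) = 0.3004; mass H = 0.3004 × 1.008 = 0.3028 g
mol N = 2.104 / 14.01 = 0.1502
mass O = 6.614 − (4.211) = 2.403 g → mol O = 0.1502
Ratios (÷ 0.1502): C 1.000, H 2.001, N 1.000, O 1.000
→ CH2NO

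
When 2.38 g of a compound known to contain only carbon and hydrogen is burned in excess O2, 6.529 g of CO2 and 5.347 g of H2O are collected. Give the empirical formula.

CH4

mol C = 6.529 / 44.01 = 0.1484; mass C = 0.1484 × 12.01 = 1.782 g
mol H = 2 × (5.347 / 18.02) = 0.5935; mass H = 0.5935 × 1.008 = 0.5982 g
Ratios (÷ 0.1484): C 1.000, H 4.000
→ CH4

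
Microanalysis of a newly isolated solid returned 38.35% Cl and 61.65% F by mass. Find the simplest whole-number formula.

ClF3

Assume 100 g: 38.35 g Cl, 61.65 g F.
n(Cl) = 38.35/35.45 = 1.082, n(F) = 61.65/19.00 = 3.245
Divide by the smallest (1.082 mol Cl): Cl 1.000, F 2.999
→ ClF3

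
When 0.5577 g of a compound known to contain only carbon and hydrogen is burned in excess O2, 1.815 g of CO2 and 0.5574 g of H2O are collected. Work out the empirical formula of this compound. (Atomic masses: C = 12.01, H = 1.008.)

C2H3

mol C = 1.815 / 44.01 = 0.04124; mass C = 0.04124 × 12.01 = 0.4953 g
mol H = 2 × (0.5574 / 18.02) = 0.06186; mass H = 0.06186 × 1.008 = 0.06236 g
Smallest is C at 0.04124 mol; normalising gives C 1.000, H 1.500
×2: C 2.00, H 3.00 → C2H3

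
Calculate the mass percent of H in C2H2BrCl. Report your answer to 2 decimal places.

1.43%

Molar mass = 2(12.01) + 2(1.008) + 1(79.90) + 1(35.45) = 141.386 g/mol
Mass of H per mole = 2 × 1.008 = 2.016 g
% H = 2.016 / 141.386 × 100 = 1.43%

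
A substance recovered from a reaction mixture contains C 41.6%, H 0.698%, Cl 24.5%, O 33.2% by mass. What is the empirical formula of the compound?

C5HClO3

Assume 100 g: 41.6 g C, 0.698 g H, 24.5 g Cl, 33.2 g O.
n(C) = 41.6/12.01 = 3.464, n(H) = 0.698/1.008 = 0.6925, n(Cl) = 24.5/35.45 = 0.6911, n(O) = 33.2/16.00 = 2.075
Smallest is Cl at 0.6911 mol; normalising gives C 5.012, H 1.002, Cl 1.000, O 3.002
→ C5HClO3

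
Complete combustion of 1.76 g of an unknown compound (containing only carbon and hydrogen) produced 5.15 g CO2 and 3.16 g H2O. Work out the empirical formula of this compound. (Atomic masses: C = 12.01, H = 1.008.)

CH3

mol C = 5.15 / 44.01 = 0.1170; mass C = 0.1170 × 12.01 = 1.405 g
mol H = 2 × (3.16 / 18.02) = 0.3507; mass H = 0.3507 × 1.008 = 0.3535 g
Ratios (÷ 0.117): C 1.000, H 2.997
→ CH3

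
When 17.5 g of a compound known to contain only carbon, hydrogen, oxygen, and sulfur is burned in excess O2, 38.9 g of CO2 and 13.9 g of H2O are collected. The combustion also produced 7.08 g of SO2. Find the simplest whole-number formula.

mol C = 38.9 / 44.01 = 0.8839; mass C = 0.8839 × 12.01 = 10.62 g
mol H = 2 × (13.9 / 18.02) = 1.543; mass H = 1.543 × 1.008 = 1.555 g
mol S = 7.08 / 64.07 = 0.1105; mass S = 3.544 g
mass O = 17.5 − (15.71) = 1.786 g → mol O = 0.1116
Divide by the smallest (0.1105 mol S): C 7.999, H 13.961, O 1.010, S 1.000
→ C8H14OS

C8H14OS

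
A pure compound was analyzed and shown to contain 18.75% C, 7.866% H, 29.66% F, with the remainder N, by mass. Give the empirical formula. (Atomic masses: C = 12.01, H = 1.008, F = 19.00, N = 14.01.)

CH5FN2

Assume 100 g: 18.75 g C, 7.866 g H, 29.66 g F, 43.724 g N.
Moles — C: 18.75 / 12.01 = 1.561 mol; H: 7.866 / 1.008 = 7.804 mol; F: 29.66 / 19.00 = 1.561 mol; N: 43.724 / 14.01 = 3.121 mol
Ratios (÷ 1.561): C 1.000, H 4.999, F 1.000, N 1.999
≈ 1:5:1:2 → CH5FN2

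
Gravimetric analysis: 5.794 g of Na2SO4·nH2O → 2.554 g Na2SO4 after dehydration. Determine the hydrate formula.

Mass of water lost = 5.794 − 2.554 = 3.24 g → 3.24 / 18.02 = 0.1798 mol H2O
Molar mass of Na2SO4 = 142.05 g/mol → mol Na2SO4 = 2.554 / 142.05 = 0.01798
n = 0.1798 / 0.01798 = 10.00 ≈ 10 → Na2SO4·10H2O

Na2SO4·10H2O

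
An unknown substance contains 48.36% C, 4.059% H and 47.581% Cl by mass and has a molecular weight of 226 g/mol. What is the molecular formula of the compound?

C9H9Cl3

Assume 100 g: 48.36 g C, 4.059 g H, 47.581 g Cl.
Moles — C: 48.36 / 12.01 = 4.027 mol; H: 4.059 / 1.008 = 4.027 mol; Cl: 47.581 / 35.45 = 1.342 mol
Divide by the smallest (1.342 mol Cl): C 3.000, H 3.000, Cl 1.000
Ratio ≈ 3:3:1, so the empirical formula is C3H3Cl
Empirical-formula mass = 74.50 g/mol
n = 226 / 74.50 = 3.03 ≈ 3
Molecular formula = (C3H3Cl)×3 = C9H9Cl3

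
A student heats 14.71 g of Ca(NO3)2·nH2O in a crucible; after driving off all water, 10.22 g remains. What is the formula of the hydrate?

Ca(NO3)2·4H2O

Mass of water lost = 14.71 − 10.22 = 4.49 g → 4.49 / 18.02 = 0.2492 mol H2O
Molar mass of Ca(NO3)2 = 164.10 g/mol → mol Ca(NO3)2 = 10.22 / 164.10 = 0.06228
n = 0.2492 / 0.06228 = 4.00 ≈ 4 → Ca(NO3)2·4H2O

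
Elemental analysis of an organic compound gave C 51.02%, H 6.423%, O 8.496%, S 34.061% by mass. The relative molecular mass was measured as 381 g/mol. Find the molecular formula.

Assume 100 g: 51.02 g C, 6.423 g H, 8.496 g O, 34.061 g S.
Moles — C: 51.02 / 12.01 = 4.248 mol; H: 6.423 / 1.008 = 6.372 mol; O: 8.496 / 16.00 = 0.531 mol; S: 34.061 / 32.07 = 1.062 mol
Ratios (÷ 0.531): C 8.000, H 12.000, O 1.000, S 2.000
Ratio ≈ 8:12:1:2, so the empirical formula is C8H12OS2
Empirical-formula mass = 188.32 g/mol
n = 381 / 188.32 = 2.02 ≈ 2
Molecular formula = (C8H12OS2)×2 = C16H24O2S4

C16H24O2S4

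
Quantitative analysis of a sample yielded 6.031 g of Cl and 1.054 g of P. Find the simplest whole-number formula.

Cl: 6.031 g ÷ 35.45 g/mol = 0.1701 mol
P: 1.054 g ÷ 30.97 g/mol = 0.03403 mol
Ratios (÷ 0.03403): Cl 4.999, P 1.000
≈ 5:1 → Cl5P

Cl5P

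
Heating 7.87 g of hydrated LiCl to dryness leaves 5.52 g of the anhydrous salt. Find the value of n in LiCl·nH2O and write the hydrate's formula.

LiCl·H2O

Mass of water lost = 7.87 − 5.52 = 2.35 g → 2.35 / 18.02 = 0.1304 mol H2O
Molar mass of LiCl = 42.39 g/mol → mol LiCl = 5.52 / 42.39 = 0.1302
n = 0.1304 / 0.1302 = 1.00 ≈ 1 → LiCl·H2O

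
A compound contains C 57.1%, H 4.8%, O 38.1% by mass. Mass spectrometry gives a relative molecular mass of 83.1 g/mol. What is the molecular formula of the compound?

C4H4O2

Assume 100 g: 57.1 g C, 4.8 g H, 38.1 g O.
n(C) = 57.1/12.01 = 4.754, n(H) = 4.8/1.008 = 4.762, n(O) = 38.1/16.00 = 2.381
Ratios (÷ 2.381): C 1.997, H 2.000, O 1.000
→ C2H2O
Empirical-formula mass = 42.04 g/mol
n = 83.1 / 42.04 = 1.98 ≈ 2
Molecular formula = (C2H2O)×2 = C4H4O2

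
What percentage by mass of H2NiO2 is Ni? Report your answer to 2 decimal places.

Molar mass = 2(1.008) + 1(58.69) + 2(16.00) = 92.706 g/mol
Mass of Ni per mole = 1 × 58.69 = 58.690 g
% Ni = 58.690 / 92.706 × 100 = 63.31%

63.31%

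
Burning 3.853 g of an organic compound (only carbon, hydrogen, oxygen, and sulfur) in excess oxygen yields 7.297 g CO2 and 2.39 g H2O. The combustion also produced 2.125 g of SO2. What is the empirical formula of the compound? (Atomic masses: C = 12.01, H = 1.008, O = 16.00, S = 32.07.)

C5H8OS

mol C = 7.297 / 44.01 = 0.1658; mass C = 0.1658 × 12.01 = 1.991 g
mol H = 2 × (2.39 / 18.02) = 0.2653; mass H = 0.2653 × 1.008 = 0.2674 g
mol S = 2.125 / 64.07 = 0.03317; mass S = 1.064 g
mass O = 3.853 − (3.322) = 0.5307 g → mol O = 0.03317
Ratios (÷ 0.03317): C 4.999, H 7.998, O 1.000, S 1.000
≈ 5:8:1:1 → C5H8OS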